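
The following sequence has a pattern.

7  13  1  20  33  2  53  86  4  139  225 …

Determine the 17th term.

Positions follow the repeating pattern AAB; grouping by letter gives 2 tracks.
Stream A: 7, 13, 20, 33, 53, 86, 139, 225. A Fibonacci-like recurrence a_n = a_{n-1} + a_{n-2}.
Stream B: 1, 2, 4. Geometric, ×2 each step.
Term 17 comes from stream A (its 12th entry): 1542.

1542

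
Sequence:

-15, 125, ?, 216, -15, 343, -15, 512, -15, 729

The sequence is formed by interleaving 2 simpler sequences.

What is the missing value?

-15

Taking every 2nd term gives 2 separate tracks.
Track A: -15, ?, -15, -15, -15. Always -15.
Track B: 125, 216, 343, 512, 729. The cubes 5³, 6³, 7³, ….
Filling track A at index 2 by its rule yields -15.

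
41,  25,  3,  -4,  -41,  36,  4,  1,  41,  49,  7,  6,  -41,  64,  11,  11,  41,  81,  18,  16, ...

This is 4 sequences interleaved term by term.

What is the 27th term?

47

The terms cycle through 4 interleaved subsequences.
Subsequence A is 41, -41, 41, -41, 41, which is the oscillation 41·(−1)^(n+1).
Subsequence B is 25, 36, 49, 64, 81, which is the squares 5², 6², 7², ….
Subsequence C is 3, 4, 7, 11, 18, which is Fibonacci-style (each term is the sum of the two before it).
Subsequence D is -4, 1, 6, 11, 16, which is adding 5 each time.
Position 27 falls in subsequence C as its term 7, giving 47.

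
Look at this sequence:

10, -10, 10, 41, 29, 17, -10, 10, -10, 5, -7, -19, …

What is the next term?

10

Positions follow the repeating pattern AAABBB; grouping by letter gives 2 tracks.
Subsequence A: 10, -10, 10, -10, 10, -10. The oscillation 10·(−1)^(n+1).
Subsequence B: 41, 29, 17, 5, -7, -19. Arithmetic with common difference −12.
The 13th slot belongs to subsequence A; its 7th term is 10.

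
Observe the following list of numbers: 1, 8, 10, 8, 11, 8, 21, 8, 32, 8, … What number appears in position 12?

Odd-indexed and even-indexed terms follow separate rules.
Subsequence A: 1, 10, 11, 21, 32. Each term equals the sum of the previous two.
Subsequence B: 8, 8, 8, 8, 8. Always 8.
Term 12 comes from subsequence B (its 6th entry): 8.

8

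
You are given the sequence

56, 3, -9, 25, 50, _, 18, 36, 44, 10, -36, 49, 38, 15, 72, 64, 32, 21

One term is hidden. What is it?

6

Taking every 4th term gives 4 separate tracks.
Track A is 56, 50, 44, 38, 32, which is subtracting 6 each time.
Track B is 3, ?, 10, 15, 21, which is the triangular numbers T_2, T_3, ….
Track C is -9, 18, -36, 72, which is geometric with ratio -2.
Track D is 25, 36, 49, 64, which is the squares 5², 6², 7², ….
So the missing entry in track B is 6.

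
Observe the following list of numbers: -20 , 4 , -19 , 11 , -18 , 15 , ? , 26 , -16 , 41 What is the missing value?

Taking every 2nd term gives 2 separate tracks.
Track A: -20, -19, -18, ?, -16 — arithmetic, step +1.
Track B: 4, 11, 15, 26, 41 — Fibonacci-style (each term is the sum of the two before it).
Track A's pattern makes the blank -17.

-17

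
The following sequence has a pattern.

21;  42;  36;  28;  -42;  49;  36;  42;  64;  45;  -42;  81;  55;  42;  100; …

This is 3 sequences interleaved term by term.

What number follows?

66

Split by position mod 3 into 3 tracks.
Track A is 21, 28, 36, 45, 55, which is triangular numbers starting at T_6.
Track B is 42, -42, 42, -42, 42, which is the oscillation 42·(−1)^(n+1).
Track C is 36, 49, 64, 81, 100, which is perfect squares starting at 6².
Term 16 comes from track A (its 6th entry): 66.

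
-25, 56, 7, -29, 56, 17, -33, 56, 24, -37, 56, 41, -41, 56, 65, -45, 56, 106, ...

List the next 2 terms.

-49, 56

Taking every 3rd term gives 3 separate tracks.
Subsequence A: -25, -29, -33, -37, -41, -45 — linear: a_n = -21 − 4·n.
Subsequence B: 56, 56, 56, 56, 56, 56 — always 56.
Subsequence C: 7, 17, 24, 41, 65, 106 — each term equals the sum of the previous two.
Position 19 falls in subsequence A as its term 7, giving -49.
Position 20 → subsequence B, term 7 = 56.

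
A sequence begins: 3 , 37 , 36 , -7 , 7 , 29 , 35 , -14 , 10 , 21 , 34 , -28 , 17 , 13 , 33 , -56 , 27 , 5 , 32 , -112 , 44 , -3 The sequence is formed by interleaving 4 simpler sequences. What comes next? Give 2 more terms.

Split by position mod 4: positions 1, 5, 9, … form one track, and each other residue class forms its own.
Track A: 3, 7, 10, 17, 27, 44 — a Fibonacci-like recurrence a_n = a_{n-1} + a_{n-2}.
Track B: 37, 29, 21, 13, 5, -3 — arithmetic with common difference −8.
Track C: 36, 35, 34, 33, 32 — arithmetic, step −1.
Track D: -7, -14, -28, -56, -112 — geometric, ×2 each step.
Term 23 comes from track C (its 6th entry): 31.
Position 24 falls in track D as its term 6, giving -224.

31, -224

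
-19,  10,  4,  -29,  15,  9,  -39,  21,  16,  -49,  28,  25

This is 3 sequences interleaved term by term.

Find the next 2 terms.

Taking every 3rd term gives 3 separate tracks.
Stream A: -19, -29, -39, -49. Subtracting 10 each time.
Stream B: 10, 15, 21, 28. Triangular numbers n(n+1)/2 for n = 4, 5, ….
Stream C: 4, 9, 16, 25. The squares 2², 3², 4², ….
Position 13 falls in stream A as its term 5, giving -59.
Position 14 → stream B, term 5 = 36.

-59, 36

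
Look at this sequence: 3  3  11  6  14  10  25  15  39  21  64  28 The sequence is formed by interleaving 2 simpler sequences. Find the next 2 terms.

Positions 1, 3, 5, … form one subsequence and positions 2, 4, 6, … form another.
Subsequence A: 3, 11, 14, 25, 39, 64 (a Fibonacci-like recurrence a_n = a_{n-1} + a_{n-2}).
Subsequence B: 3, 6, 10, 15, 21, 28 (triangular numbers starting at T_2).
Term 13 comes from subsequence A (its 7th entry): 103.
The 14th slot belongs to subsequence B; its 7th term is 36.

103, 36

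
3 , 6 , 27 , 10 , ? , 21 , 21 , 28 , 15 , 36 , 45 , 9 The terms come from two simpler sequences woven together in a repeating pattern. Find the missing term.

15

Reading positions in blocks of 3 reveals the pattern AAB — 2 tracks woven together.
Stream A = 3, 6, 10, ?, 21, 28, 36, 45: triangular numbers n(n+1)/2 for n = 2, 3, ….
Stream B = 27, 21, 15, 9: arithmetic, step −6.
Stream A's pattern makes the blank 15.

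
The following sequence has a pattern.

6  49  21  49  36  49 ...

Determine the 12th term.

49

Positions 1, 3, 5, … form one subsequence and positions 2, 4, 6, … form another.
Subsequence A: 6, 21, 36. Arithmetic with common difference +15.
Subsequence B: 49, 49, 49. Always 49.
Position 12 → subsequence B, term 6 = 49.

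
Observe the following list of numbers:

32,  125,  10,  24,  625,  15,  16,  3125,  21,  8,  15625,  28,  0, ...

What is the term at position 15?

Taking every 3rd term gives 3 separate tracks.
Subsequence A is 32, 24, 16, 8, 0, which is linear: a_n = 40 − 8·n.
Subsequence B is 125, 625, 3125, 15625, which is powers 5^3, 5^4, 5^5, ….
Subsequence C is 10, 15, 21, 28, which is the triangular numbers T_4, T_5, ….
Term 15 comes from subsequence C (its 5th entry): 36.

36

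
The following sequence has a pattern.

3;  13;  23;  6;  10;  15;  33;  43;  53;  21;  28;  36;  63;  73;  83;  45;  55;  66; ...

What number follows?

Positions follow the repeating pattern AAABBB; grouping by letter gives 2 tracks.
Stream A: 3, 13, 23, 33, 43, 53, 63, 73, 83 — arithmetic with common difference +10.
Stream B: 6, 10, 15, 21, 28, 36, 45, 55, 66 — triangular numbers n(n+1)/2 for n = 3, 4, ….
The 19th slot belongs to stream A; its 10th term is 93.

93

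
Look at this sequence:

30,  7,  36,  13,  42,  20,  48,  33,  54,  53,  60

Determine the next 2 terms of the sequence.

86, 66

Split by position mod 2 into 2 tracks.
Stream A = 30, 36, 42, 48, 54, 60: arithmetic, step +6.
Stream B = 7, 13, 20, 33, 53: Fibonacci-style (each term is the sum of the two before it).
The 12th slot belongs to stream B; its 6th term is 86.
Position 13 falls in stream A as its term 7, giving 66.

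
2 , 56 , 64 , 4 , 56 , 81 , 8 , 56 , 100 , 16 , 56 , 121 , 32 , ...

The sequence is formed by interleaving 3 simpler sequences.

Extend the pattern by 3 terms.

Taking every 3rd term gives 3 separate tracks.
Track A: 2, 4, 8, 16, 32. Powers 2^1, 2^2, 2^3, ….
Track B: 56, 56, 56, 56. The constant sequence 56.
Track C: 64, 81, 100, 121. Consecutive squares n² from n = 8.
Position 14 → track B, term 5 = 56.
Term 15 comes from track C (its 5th entry): 144.
Position 16 falls in track A as its term 6, giving 64.

56, 144, 64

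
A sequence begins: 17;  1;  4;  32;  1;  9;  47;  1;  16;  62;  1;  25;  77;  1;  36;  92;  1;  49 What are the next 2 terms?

The terms cycle through 3 interleaved subsequences.
Stream A: 17, 32, 47, 62, 77, 92. Linear: a_n = 2 + 15·n.
Stream B: 1, 1, 1, 1, 1, 1. Constant 1.
Stream C: 4, 9, 16, 25, 36, 49. Consecutive squares n² from n = 2.
Position 19 falls in stream A as its term 7, giving 107.
Position 20 → stream B, term 7 = 1.

107, 1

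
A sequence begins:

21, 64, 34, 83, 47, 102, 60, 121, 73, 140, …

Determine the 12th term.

Taking every 2nd term gives 2 separate tracks.
Stream A: 21, 34, 47, 60, 73 — adding 13 each time.
Stream B: 64, 83, 102, 121, 140 — linear: a_n = 45 + 19·n.
Position 12 falls in stream B as its term 6, giving 159.

159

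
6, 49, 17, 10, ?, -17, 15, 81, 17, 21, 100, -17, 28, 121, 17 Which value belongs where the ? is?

Split by position mod 3: positions 1, 4, 7, … form one track, and each other residue class forms its own.
Track A is 6, 10, 15, 21, 28, which is triangular numbers n(n+1)/2 for n = 3, 4, ….
Track B is 49, ?, 81, 100, 121, which is consecutive squares n² from n = 7.
Track C is 17, -17, 17, -17, 17, which is alternating ±17.
The gap is track B's term 2; the rule gives 64.

64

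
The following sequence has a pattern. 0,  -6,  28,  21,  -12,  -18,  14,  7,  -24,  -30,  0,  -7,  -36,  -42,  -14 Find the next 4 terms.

Reading positions in blocks of 4 reveals the pattern AABB — 2 tracks woven together.
Track A: 0, -6, -12, -18, -24, -30, -36, -42 (linear: a_n = 6 − 6·n).
Track B: 28, 21, 14, 7, 0, -7, -14 (arithmetic, step −7).
Position 16 → track B, term 8 = -21.
Position 17 → track A, term 9 = -48.
Position 18 falls in track A as its term 10, giving -54.
Term 19 comes from track B (its 9th entry): -28.

-21, -48, -54, -28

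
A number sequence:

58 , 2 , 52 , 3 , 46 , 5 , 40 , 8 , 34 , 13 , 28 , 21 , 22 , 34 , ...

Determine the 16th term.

55

Taking every 2nd term gives 2 separate tracks.
Track A: 58, 52, 46, 40, 34, 28, 22 — subtracting 6 each time.
Track B: 2, 3, 5, 8, 13, 21, 34 — a Fibonacci-like recurrence a_n = a_{n-1} + a_{n-2}.
Term 16 comes from track B (its 8th entry): 55.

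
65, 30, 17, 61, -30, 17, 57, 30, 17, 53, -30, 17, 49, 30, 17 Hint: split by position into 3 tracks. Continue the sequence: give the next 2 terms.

Split by position mod 3: positions 1, 4, 7, … form one track, and each other residue class forms its own.
Subsequence A: 65, 61, 57, 53, 49 — arithmetic, step −4.
Subsequence B: 30, -30, 30, -30, 30 — oscillating between 30 and -30.
Subsequence C: 17, 17, 17, 17, 17 — the constant sequence 17.
Term 16 comes from subsequence A (its 6th entry): 45.
Position 17 → subsequence B, term 6 = -30.

45, -30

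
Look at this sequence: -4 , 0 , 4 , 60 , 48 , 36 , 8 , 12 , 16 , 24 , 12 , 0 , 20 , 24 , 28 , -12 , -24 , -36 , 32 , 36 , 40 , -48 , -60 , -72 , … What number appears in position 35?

-132

Reading positions in blocks of 6 reveals the pattern AAABBB — 2 tracks woven together.
Track A: -4, 0, 4, 8, 12, 16, 20, 24, 28, 32, 36, 40 (adding 4 each time).
Track B: 60, 48, 36, 24, 12, 0, -12, -24, -36, -48, -60, -72 (subtracting 12 each time).
Position 35 falls in track B as its term 17, giving -132.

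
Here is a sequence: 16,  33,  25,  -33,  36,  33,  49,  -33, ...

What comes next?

64

Positions 1, 3, 5, … form one subsequence and positions 2, 4, 6, … form another.
Stream A: 16, 25, 36, 49 — perfect squares starting at 4².
Stream B: 33, -33, 33, -33 — alternating ±33.
Term 9 comes from stream A (its 5th entry): 64.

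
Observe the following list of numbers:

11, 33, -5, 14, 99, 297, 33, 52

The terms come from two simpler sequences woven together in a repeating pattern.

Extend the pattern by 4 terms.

The slot pattern repeats as AABB (period 4), so there are 2 interleaved tracks.
Track A: 11, 33, 99, 297. Geometric with ratio 3.
Track B: -5, 14, 33, 52. Arithmetic with common difference +19.
Term 9 comes from track A (its 5th entry): 891.
Term 10 comes from track A (its 6th entry): 2673.
Term 11 comes from track B (its 5th entry): 71.
The 12th slot belongs to track B; its 6th term is 90.

891, 2673, 71, 90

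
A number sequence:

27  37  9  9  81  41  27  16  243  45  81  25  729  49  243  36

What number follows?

2187

Split by position mod 4: positions 1, 5, 9, … form one track, and each other residue class forms its own.
Subsequence A: 27, 81, 243, 729. Successive powers of 3.
Subsequence B: 37, 41, 45, 49. Adding 4 each time.
Subsequence C: 9, 27, 81, 243. A geometric progression (common ratio 3).
Subsequence D: 9, 16, 25, 36. Consecutive squares n² from n = 3.
The 17th slot belongs to subsequence A; its 5th term is 2187.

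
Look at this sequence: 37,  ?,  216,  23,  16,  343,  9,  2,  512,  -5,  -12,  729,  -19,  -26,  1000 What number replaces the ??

30

Reading positions in blocks of 3 reveals the pattern AAB — 2 tracks woven together.
Stream A: 37, ?, 23, 16, 9, 2, -5, -12, -19, -26 (subtracting 7 each time).
Stream B: 216, 343, 512, 729, 1000 (perfect cubes starting at 6³).
So the missing entry in stream A is 30.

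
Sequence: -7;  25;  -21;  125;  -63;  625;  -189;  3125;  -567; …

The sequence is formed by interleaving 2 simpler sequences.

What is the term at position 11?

Split by position mod 2 into 2 tracks.
Subsequence A: -7, -21, -63, -189, -567. Multiplying by 3 each time.
Subsequence B: 25, 125, 625, 3125. Powers 5^2, 5^3, 5^4, ….
The 11th slot belongs to subsequence A; its 6th term is -1701.

-1701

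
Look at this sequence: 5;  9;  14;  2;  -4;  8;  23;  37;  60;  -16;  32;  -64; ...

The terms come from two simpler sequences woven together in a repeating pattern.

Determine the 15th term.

Positions follow the repeating pattern AAABBB; grouping by letter gives 2 tracks.
Track A: 5, 9, 14, 23, 37, 60 — Fibonacci-style (each term is the sum of the two before it).
Track B: 2, -4, 8, -16, 32, -64 — geometric with ratio -2.
Position 15 falls in track A as its term 9, giving 254.

254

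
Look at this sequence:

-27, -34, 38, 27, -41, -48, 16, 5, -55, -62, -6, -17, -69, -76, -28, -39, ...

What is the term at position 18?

Positions follow the repeating pattern AABB; grouping by letter gives 2 tracks.
Stream A = -27, -34, -41, -48, -55, -62, -69, -76: linear: a_n = -20 − 7·n.
Stream B = 38, 27, 16, 5, -6, -17, -28, -39: arithmetic, step −11.
Position 18 → stream A, term 10 = -90.

-90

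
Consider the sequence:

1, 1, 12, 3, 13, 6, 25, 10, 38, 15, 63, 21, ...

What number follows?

Odd-indexed and even-indexed terms follow separate rules.
Stream A: 1, 12, 13, 25, 38, 63. Fibonacci-style (each term is the sum of the two before it).
Stream B: 1, 3, 6, 10, 15, 21. Triangular numbers starting at T_1.
Position 13 falls in stream A as its term 7, giving 101.

101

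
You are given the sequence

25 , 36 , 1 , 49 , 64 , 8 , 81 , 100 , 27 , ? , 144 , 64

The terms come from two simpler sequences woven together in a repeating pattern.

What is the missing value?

Positions follow the repeating pattern AAB; grouping by letter gives 2 tracks.
Stream A: 25, 36, 49, 64, 81, 100, ?, 144 (perfect squares starting at 5²).
Stream B: 1, 8, 27, 64 (consecutive cubes n³ from n = 1).
So the missing entry in stream A is 121.

121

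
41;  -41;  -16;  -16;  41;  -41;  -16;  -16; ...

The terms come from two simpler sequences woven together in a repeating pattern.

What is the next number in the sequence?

41

Reading positions in blocks of 4 reveals the pattern AABB — 2 tracks woven together.
Subsequence A is 41, -41, 41, -41, which is oscillating between 41 and -41.
Subsequence B is -16, -16, -16, -16, which is always -16.
Position 9 falls in subsequence A as its term 5, giving 41.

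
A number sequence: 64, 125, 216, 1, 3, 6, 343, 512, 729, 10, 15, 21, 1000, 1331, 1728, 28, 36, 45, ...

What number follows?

Reading positions in blocks of 6 reveals the pattern AAABBB — 2 tracks woven together.
Track A: 64, 125, 216, 343, 512, 729, 1000, 1331, 1728. Perfect cubes starting at 4³.
Track B: 1, 3, 6, 10, 15, 21, 28, 36, 45. Triangular numbers n(n+1)/2 for n = 1, 2, ….
Position 19 falls in track A as its term 10, giving 2197.

2197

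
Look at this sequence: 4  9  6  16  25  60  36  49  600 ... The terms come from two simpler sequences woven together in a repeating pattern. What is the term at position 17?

169

Reading positions in blocks of 3 reveals the pattern AAB — 2 tracks woven together.
Track A: 4, 9, 16, 25, 36, 49. Perfect squares starting at 2².
Track B: 6, 60, 600. Geometric with ratio 10.
Position 17 → track A, term 12 = 169.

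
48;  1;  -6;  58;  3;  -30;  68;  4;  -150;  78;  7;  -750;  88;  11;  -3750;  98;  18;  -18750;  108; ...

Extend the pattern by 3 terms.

29, -93750, 118

Split by position mod 3 into 3 tracks.
Track A is 48, 58, 68, 78, 88, 98, 108, which is arithmetic, step +10.
Track B is 1, 3, 4, 7, 11, 18, which is a Fibonacci-like recurrence a_n = a_{n-1} + a_{n-2}.
Track C is -6, -30, -150, -750, -3750, -18750, which is multiplying by 5 each time.
Position 20 falls in track B as its term 7, giving 29.
The 21st slot belongs to track C; its 7th term is -93750.
The 22nd slot belongs to track A; its 8th term is 118.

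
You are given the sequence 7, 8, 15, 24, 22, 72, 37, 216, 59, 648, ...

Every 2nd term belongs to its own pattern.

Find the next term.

The terms cycle through 2 interleaved subsequences.
Subsequence A: 7, 15, 22, 37, 59. Fibonacci-style (each term is the sum of the two before it).
Subsequence B: 8, 24, 72, 216, 648. Geometric, ×3 each step.
Term 11 comes from subsequence A (its 6th entry): 96.

96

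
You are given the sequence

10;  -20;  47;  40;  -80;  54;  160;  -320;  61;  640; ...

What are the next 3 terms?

The slot pattern repeats as AAB (period 3), so there are 2 interleaved tracks.
Subsequence A: 10, -20, 40, -80, 160, -320, 640 (geometric with ratio -2).
Subsequence B: 47, 54, 61 (linear: a_n = 40 + 7·n).
The 11th slot belongs to subsequence A; its 8th term is -1280.
Term 12 comes from subsequence B (its 4th entry): 68.
The 13th slot belongs to subsequence A; its 9th term is 2560.

-1280, 68, 2560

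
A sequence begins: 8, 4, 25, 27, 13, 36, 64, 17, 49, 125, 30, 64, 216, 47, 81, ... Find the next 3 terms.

The terms cycle through 3 interleaved subsequences.
Track A: 8, 27, 64, 125, 216 (consecutive cubes n³ from n = 2).
Track B: 4, 13, 17, 30, 47 (a Fibonacci-like recurrence a_n = a_{n-1} + a_{n-2}).
Track C: 25, 36, 49, 64, 81 (the squares 5², 6², 7², …).
Position 16 falls in track A as its term 6, giving 343.
Position 17 → track B, term 6 = 77.
The 18th slot belongs to track C; its 6th term is 100.

343, 77, 100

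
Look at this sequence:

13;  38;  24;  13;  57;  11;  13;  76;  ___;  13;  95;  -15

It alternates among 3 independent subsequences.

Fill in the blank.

-2

Split by position mod 3 into 3 tracks.
Track A: 13, 13, 13, 13. The constant sequence 13.
Track B: 38, 57, 76, 95. Adding 19 each time.
Track C: 24, 11, ?, -15. Arithmetic, step −13.
So the missing entry in track C is -2.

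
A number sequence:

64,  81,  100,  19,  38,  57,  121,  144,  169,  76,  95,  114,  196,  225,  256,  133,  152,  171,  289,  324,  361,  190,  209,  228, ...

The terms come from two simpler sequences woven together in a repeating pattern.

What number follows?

400

The slot pattern repeats as AAABBB (period 6), so there are 2 interleaved tracks.
Track A = 64, 81, 100, 121, 144, 169, 196, 225, 256, 289, 324, 361: perfect squares starting at 8².
Track B = 19, 38, 57, 76, 95, 114, 133, 152, 171, 190, 209, 228: adding 19 each time.
The 25th slot belongs to track A; its 13th term is 400.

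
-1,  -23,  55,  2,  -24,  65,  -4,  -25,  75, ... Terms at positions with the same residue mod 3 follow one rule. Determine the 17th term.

-28

Split by position mod 3: positions 1, 4, 7, … form one track, and each other residue class forms its own.
Stream A: -1, 2, -4 (geometric, ×-2 each step).
Stream B: -23, -24, -25 (linear: a_n = -22 − n).
Stream C: 55, 65, 75 (arithmetic with common difference +10).
The 17th slot belongs to stream B; its 6th term is -28.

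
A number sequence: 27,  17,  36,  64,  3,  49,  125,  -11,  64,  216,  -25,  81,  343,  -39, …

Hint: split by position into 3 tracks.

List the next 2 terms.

The terms cycle through 3 interleaved subsequences.
Track A: 27, 64, 125, 216, 343. The cubes 3³, 4³, 5³, ….
Track B: 17, 3, -11, -25, -39. Linear: a_n = 31 − 14·n.
Track C: 36, 49, 64, 81. Perfect squares starting at 6².
Position 15 → track C, term 5 = 100.
Position 16 falls in track A as its term 6, giving 512.

100, 512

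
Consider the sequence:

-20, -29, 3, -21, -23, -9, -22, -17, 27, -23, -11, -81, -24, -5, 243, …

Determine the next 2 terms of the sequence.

-25, 1

The terms cycle through 3 interleaved subsequences.
Subsequence A: -20, -21, -22, -23, -24 — subtracting 1 each time.
Subsequence B: -29, -23, -17, -11, -5 — linear: a_n = -35 + 6·n.
Subsequence C: 3, -9, 27, -81, 243 — geometric, ×-3 each step.
The 16th slot belongs to subsequence A; its 6th term is -25.
Position 17 falls in subsequence B as its term 6, giving 1.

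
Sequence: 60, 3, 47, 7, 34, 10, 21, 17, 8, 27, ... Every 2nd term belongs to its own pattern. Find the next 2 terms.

Positions 1, 3, 5, … form one subsequence and positions 2, 4, 6, … form another.
Stream A is 60, 47, 34, 21, 8, which is arithmetic, step −13.
Stream B is 3, 7, 10, 17, 27, which is each term equals the sum of the previous two.
Term 11 comes from stream A (its 6th entry): -5.
The 12th slot belongs to stream B; its 6th term is 44.

-5, 44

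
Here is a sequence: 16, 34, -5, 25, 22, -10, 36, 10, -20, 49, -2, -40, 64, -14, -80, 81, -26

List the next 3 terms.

-160, 100, -38

Read the sequence 3 terms at a time; column i is its own pattern.
Subsequence A: 16, 25, 36, 49, 64, 81 — perfect squares starting at 4².
Subsequence B: 34, 22, 10, -2, -14, -26 — arithmetic, step −12.
Subsequence C: -5, -10, -20, -40, -80 — geometric with ratio 2.
Term 18 comes from subsequence C (its 6th entry): -160.
Position 19 → subsequence A, term 7 = 100.
Position 20 → subsequence B, term 7 = -38.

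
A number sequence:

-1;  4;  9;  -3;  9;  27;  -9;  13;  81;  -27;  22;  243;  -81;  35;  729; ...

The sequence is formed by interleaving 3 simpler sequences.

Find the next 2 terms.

-243, 57

Split by position mod 3 into 3 tracks.
Stream A = -1, -3, -9, -27, -81: multiplying by 3 each time.
Stream B = 4, 9, 13, 22, 35: each term equals the sum of the previous two.
Stream C = 9, 27, 81, 243, 729: powers of 3.
Term 16 comes from stream A (its 6th entry): -243.
The 17th slot belongs to stream B; its 6th term is 57.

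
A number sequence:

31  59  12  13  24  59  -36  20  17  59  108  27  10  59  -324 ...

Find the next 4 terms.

34, 3, 59, 972

Read the sequence 4 terms at a time; column i is its own pattern.
Track A = 31, 24, 17, 10: arithmetic with common difference −7.
Track B = 59, 59, 59, 59: constant 59.
Track C = 12, -36, 108, -324: a geometric progression (common ratio -3).
Track D = 13, 20, 27: arithmetic with common difference +7.
The 16th slot belongs to track D; its 4th term is 34.
Position 17 falls in track A as its term 5, giving 3.
The 18th slot belongs to track B; its 5th term is 59.
Position 19 → track C, term 5 = 972.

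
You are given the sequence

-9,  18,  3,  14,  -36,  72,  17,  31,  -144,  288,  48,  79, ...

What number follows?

-576

Reading positions in blocks of 4 reveals the pattern AABB — 2 tracks woven together.
Subsequence A: -9, 18, -36, 72, -144, 288. Geometric with ratio -2.
Subsequence B: 3, 14, 17, 31, 48, 79. Fibonacci-style (each term is the sum of the two before it).
Position 13 → subsequence A, term 7 = -576.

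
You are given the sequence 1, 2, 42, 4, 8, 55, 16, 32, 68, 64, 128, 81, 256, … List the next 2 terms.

Positions follow the repeating pattern AAB; grouping by letter gives 2 tracks.
Subsequence A is 1, 2, 4, 8, 16, 32, 64, 128, 256, which is successive powers of 2.
Subsequence B is 42, 55, 68, 81, which is arithmetic, step +13.
Position 14 → subsequence A, term 10 = 512.
Term 15 comes from subsequence B (its 5th entry): 94.

512, 94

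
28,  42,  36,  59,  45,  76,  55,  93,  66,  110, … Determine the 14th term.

Odd-indexed and even-indexed terms follow separate rules.
Track A: 28, 36, 45, 55, 66. Triangular numbers n(n+1)/2 for n = 7, 8, ….
Track B: 42, 59, 76, 93, 110. Adding 17 each time.
The 14th slot belongs to track B; its 7th term is 144.

144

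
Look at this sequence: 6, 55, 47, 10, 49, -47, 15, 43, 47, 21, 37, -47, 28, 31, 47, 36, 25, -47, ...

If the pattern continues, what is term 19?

Read the sequence 3 terms at a time; column i is its own pattern.
Stream A: 6, 10, 15, 21, 28, 36 (triangular numbers n(n+1)/2 for n = 3, 4, …).
Stream B: 55, 49, 43, 37, 31, 25 (subtracting 6 each time).
Stream C: 47, -47, 47, -47, 47, -47 (oscillating between 47 and -47).
Position 19 falls in stream A as its term 7, giving 45.

45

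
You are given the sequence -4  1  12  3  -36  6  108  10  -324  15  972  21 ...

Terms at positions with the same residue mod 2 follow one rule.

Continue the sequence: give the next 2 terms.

-2916, 28

Positions 1, 3, 5, … form one subsequence and positions 2, 4, 6, … form another.
Track A = -4, 12, -36, 108, -324, 972: multiplying by -3 each time.
Track B = 1, 3, 6, 10, 15, 21: triangular numbers starting at T_1.
The 13th slot belongs to track A; its 7th term is -2916.
Position 14 → track B, term 7 = 28.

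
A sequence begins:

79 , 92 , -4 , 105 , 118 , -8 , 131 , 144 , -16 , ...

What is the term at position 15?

-64

The slot pattern repeats as AAB (period 3), so there are 2 interleaved tracks.
Track A: 79, 92, 105, 118, 131, 144. Arithmetic with common difference +13.
Track B: -4, -8, -16. Geometric, ×2 each step.
Position 15 falls in track B as its term 5, giving -64.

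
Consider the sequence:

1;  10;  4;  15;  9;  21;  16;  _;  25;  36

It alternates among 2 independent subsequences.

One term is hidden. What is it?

Odd-indexed and even-indexed terms follow separate rules.
Track A is 1, 4, 9, 16, 25, which is consecutive squares n² from n = 1.
Track B is 10, 15, 21, ?, 36, which is triangular numbers n(n+1)/2 for n = 4, 5, ….
Filling track B at index 4 by its rule yields 28.

28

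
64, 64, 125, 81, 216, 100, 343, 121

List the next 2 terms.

512, 144

Odd-indexed and even-indexed terms follow separate rules.
Stream A: 64, 125, 216, 343. Consecutive cubes n³ from n = 4.
Stream B: 64, 81, 100, 121. The squares 8², 9², 10², ….
The 9th slot belongs to stream A; its 5th term is 512.
Term 10 comes from stream B (its 5th entry): 144.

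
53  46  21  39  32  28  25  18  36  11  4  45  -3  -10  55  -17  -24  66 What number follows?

-31

Positions follow the repeating pattern AAB; grouping by letter gives 2 tracks.
Stream A = 53, 46, 39, 32, 25, 18, 11, 4, -3, -10, -17, -24: subtracting 7 each time.
Stream B = 21, 28, 36, 45, 55, 66: triangular numbers starting at T_6.
Position 19 falls in stream A as its term 13, giving -31.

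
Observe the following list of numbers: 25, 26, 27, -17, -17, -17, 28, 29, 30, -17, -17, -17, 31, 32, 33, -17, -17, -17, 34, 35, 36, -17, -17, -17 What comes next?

Positions follow the repeating pattern AAABBB; grouping by letter gives 2 tracks.
Stream A is 25, 26, 27, 28, 29, 30, 31, 32, 33, 34, 35, 36, which is adding 1 each time.
Stream B is -17, -17, -17, -17, -17, -17, -17, -17, -17, -17, -17, -17, which is always -17.
Position 25 falls in stream A as its term 13, giving 37.

37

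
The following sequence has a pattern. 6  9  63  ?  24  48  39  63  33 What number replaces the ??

15

Reading positions in blocks of 3 reveals the pattern AAB — 2 tracks woven together.
Track A: 6, 9, ?, 24, 39, 63. A Fibonacci-like recurrence a_n = a_{n-1} + a_{n-2}.
Track B: 63, 48, 33. Linear: a_n = 78 − 15·n.
So the missing entry in track A is 15.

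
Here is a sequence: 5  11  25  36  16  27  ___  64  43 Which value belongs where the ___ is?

The slot pattern repeats as AABB (period 4), so there are 2 interleaved tracks.
Stream A = 5, 11, 16, 27, 43: Fibonacci-style (each term is the sum of the two before it).
Stream B = 25, 36, ?, 64: consecutive squares n² from n = 5.
Stream B's pattern makes the blank 49.

49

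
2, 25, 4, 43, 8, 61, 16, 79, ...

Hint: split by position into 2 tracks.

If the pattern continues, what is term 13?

128

Positions 1, 3, 5, … form one subsequence and positions 2, 4, 6, … form another.
Track A: 2, 4, 8, 16 (powers 2^1, 2^2, 2^3, …).
Track B: 25, 43, 61, 79 (arithmetic, step +18).
The 13th slot belongs to track A; its 7th term is 128.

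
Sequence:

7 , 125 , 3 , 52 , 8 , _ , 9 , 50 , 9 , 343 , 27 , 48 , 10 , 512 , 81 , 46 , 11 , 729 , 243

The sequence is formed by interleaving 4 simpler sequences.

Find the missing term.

216

Taking every 4th term gives 4 separate tracks.
Subsequence A: 7, 8, 9, 10, 11. Arithmetic, step +1.
Subsequence B: 125, ?, 343, 512, 729. The cubes 5³, 6³, 7³, ….
Subsequence C: 3, 9, 27, 81, 243. Successive powers of 3.
Subsequence D: 52, 50, 48, 46. Linear: a_n = 54 − 2·n.
The gap is subsequence B's term 2; the rule gives 216.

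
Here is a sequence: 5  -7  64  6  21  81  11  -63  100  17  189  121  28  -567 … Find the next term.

Read the sequence 3 terms at a time; column i is its own pattern.
Track A is 5, 6, 11, 17, 28, which is Fibonacci-style (each term is the sum of the two before it).
Track B is -7, 21, -63, 189, -567, which is multiplying by -3 each time.
Track C is 64, 81, 100, 121, which is consecutive squares n² from n = 8.
The 15th slot belongs to track C; its 5th term is 144.

144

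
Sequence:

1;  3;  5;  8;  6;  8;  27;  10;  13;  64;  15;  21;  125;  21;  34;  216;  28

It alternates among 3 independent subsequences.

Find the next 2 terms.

The terms cycle through 3 interleaved subsequences.
Stream A: 1, 8, 27, 64, 125, 216 — the cubes 1³, 2³, 3³, ….
Stream B: 3, 6, 10, 15, 21, 28 — triangular numbers n(n+1)/2 for n = 2, 3, ….
Stream C: 5, 8, 13, 21, 34 — Fibonacci-style (each term is the sum of the two before it).
The 18th slot belongs to stream C; its 6th term is 55.
Term 19 comes from stream A (its 7th entry): 343.

55, 343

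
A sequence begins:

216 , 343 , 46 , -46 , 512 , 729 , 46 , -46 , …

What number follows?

Reading positions in blocks of 4 reveals the pattern AABB — 2 tracks woven together.
Track A = 216, 343, 512, 729: consecutive cubes n³ from n = 6.
Track B = 46, -46, 46, -46: alternating ±46.
Position 9 falls in track A as its term 5, giving 1000.

1000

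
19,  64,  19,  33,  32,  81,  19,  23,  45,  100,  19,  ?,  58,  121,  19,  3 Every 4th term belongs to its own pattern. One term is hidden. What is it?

13

The terms cycle through 4 interleaved subsequences.
Stream A: 19, 32, 45, 58 — arithmetic, step +13.
Stream B: 64, 81, 100, 121 — the squares 8², 9², 10², ….
Stream C: 19, 19, 19, 19 — the constant sequence 19.
Stream D: 33, 23, ?, 3 — arithmetic with common difference −10.
The gap is stream D's term 3; the rule gives 13.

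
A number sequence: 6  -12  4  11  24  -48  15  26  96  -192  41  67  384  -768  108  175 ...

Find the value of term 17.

1536

Positions follow the repeating pattern AABB; grouping by letter gives 2 tracks.
Track A = 6, -12, 24, -48, 96, -192, 384, -768: geometric, ×-2 each step.
Track B = 4, 11, 15, 26, 41, 67, 108, 175: a Fibonacci-like recurrence a_n = a_{n-1} + a_{n-2}.
The 17th slot belongs to track A; its 9th term is 1536.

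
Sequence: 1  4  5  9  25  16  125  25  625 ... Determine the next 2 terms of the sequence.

36, 3125

Taking every 2nd term gives 2 separate tracks.
Stream A is 1, 5, 25, 125, 625, which is powers 5^0, 5^1, 5^2, ….
Stream B is 4, 9, 16, 25, which is the squares 2², 3², 4², ….
Position 10 falls in stream B as its term 5, giving 36.
Position 11 falls in stream A as its term 6, giving 3125.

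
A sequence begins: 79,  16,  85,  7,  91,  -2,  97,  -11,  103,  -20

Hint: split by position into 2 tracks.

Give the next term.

109

Odd-indexed and even-indexed terms follow separate rules.
Stream A: 79, 85, 91, 97, 103 (adding 6 each time).
Stream B: 16, 7, -2, -11, -20 (arithmetic with common difference −9).
Term 11 comes from stream A (its 6th entry): 109.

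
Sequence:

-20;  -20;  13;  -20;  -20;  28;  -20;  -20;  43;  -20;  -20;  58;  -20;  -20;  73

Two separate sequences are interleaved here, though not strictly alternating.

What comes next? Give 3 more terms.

-20, -20, 88

The slot pattern repeats as AAB (period 3), so there are 2 interleaved tracks.
Track A: -20, -20, -20, -20, -20, -20, -20, -20, -20, -20 (always -20).
Track B: 13, 28, 43, 58, 73 (arithmetic with common difference +15).
Term 16 comes from track A (its 11th entry): -20.
Position 17 → track A, term 12 = -20.
Position 18 → track B, term 6 = 88.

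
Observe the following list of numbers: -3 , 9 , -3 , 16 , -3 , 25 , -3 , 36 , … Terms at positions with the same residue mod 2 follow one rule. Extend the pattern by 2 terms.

The terms cycle through 2 interleaved subsequences.
Subsequence A = -3, -3, -3, -3: the constant sequence -3.
Subsequence B = 9, 16, 25, 36: the squares 3², 4², 5², ….
Position 9 → subsequence A, term 5 = -3.
Term 10 comes from subsequence B (its 5th entry): 49.

-3, 49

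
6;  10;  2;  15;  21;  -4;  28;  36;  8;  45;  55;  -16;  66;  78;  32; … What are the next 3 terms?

The slot pattern repeats as AAB (period 3), so there are 2 interleaved tracks.
Stream A = 6, 10, 15, 21, 28, 36, 45, 55, 66, 78: triangular numbers n(n+1)/2 for n = 3, 4, ….
Stream B = 2, -4, 8, -16, 32: geometric, ×-2 each step.
Term 16 comes from stream A (its 11th entry): 91.
The 17th slot belongs to stream A; its 12th term is 105.
Position 18 → stream B, term 6 = -64.

91, 105, -64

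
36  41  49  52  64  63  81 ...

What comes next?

74

The terms cycle through 2 interleaved subsequences.
Track A: 36, 49, 64, 81 — consecutive squares n² from n = 6.
Track B: 41, 52, 63 — linear: a_n = 30 + 11·n.
Position 8 → track B, term 4 = 74.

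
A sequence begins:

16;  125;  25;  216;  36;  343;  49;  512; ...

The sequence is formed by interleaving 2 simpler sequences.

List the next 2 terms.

Split by position mod 2 into 2 tracks.
Subsequence A: 16, 25, 36, 49 — consecutive squares n² from n = 4.
Subsequence B: 125, 216, 343, 512 — perfect cubes starting at 5³.
Position 9 falls in subsequence A as its term 5, giving 64.
The 10th slot belongs to subsequence B; its 5th term is 729.

64, 729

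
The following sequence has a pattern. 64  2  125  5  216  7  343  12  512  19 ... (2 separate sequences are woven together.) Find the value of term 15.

1331

Split by position mod 2 into 2 tracks.
Track A: 64, 125, 216, 343, 512. The cubes 4³, 5³, 6³, ….
Track B: 2, 5, 7, 12, 19. Fibonacci-style (each term is the sum of the two before it).
Position 15 falls in track A as its term 8, giving 1331.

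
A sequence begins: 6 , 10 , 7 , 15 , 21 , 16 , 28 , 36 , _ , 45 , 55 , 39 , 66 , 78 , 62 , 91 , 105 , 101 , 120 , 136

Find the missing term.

Positions follow the repeating pattern AAB; grouping by letter gives 2 tracks.
Subsequence A: 6, 10, 15, 21, 28, 36, 45, 55, 66, 78, 91, 105, 120, 136. Triangular numbers starting at T_3.
Subsequence B: 7, 16, ?, 39, 62, 101. A Fibonacci-like recurrence a_n = a_{n-1} + a_{n-2}.
The gap is subsequence B's term 3; the rule gives 23.

23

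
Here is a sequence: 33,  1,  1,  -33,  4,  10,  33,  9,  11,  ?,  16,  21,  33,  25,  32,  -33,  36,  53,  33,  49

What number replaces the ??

Split by position mod 3: positions 1, 4, 7, … form one track, and each other residue class forms its own.
Track A: 33, -33, 33, ?, 33, -33, 33 (alternating ±33).
Track B: 1, 4, 9, 16, 25, 36, 49 (consecutive squares n² from n = 1).
Track C: 1, 10, 11, 21, 32, 53 (Fibonacci-style (each term is the sum of the two before it)).
So the missing entry in track A is -33.

-33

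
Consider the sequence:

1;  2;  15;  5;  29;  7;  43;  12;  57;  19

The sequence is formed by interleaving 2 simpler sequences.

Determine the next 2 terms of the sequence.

71, 31

Split by position mod 2 into 2 tracks.
Subsequence A = 1, 15, 29, 43, 57: arithmetic with common difference +14.
Subsequence B = 2, 5, 7, 12, 19: Fibonacci-style (each term is the sum of the two before it).
Position 11 → subsequence A, term 6 = 71.
Position 12 falls in subsequence B as its term 6, giving 31.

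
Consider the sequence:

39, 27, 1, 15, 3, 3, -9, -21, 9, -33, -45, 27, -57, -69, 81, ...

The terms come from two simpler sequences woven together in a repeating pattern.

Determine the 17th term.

-93

Positions follow the repeating pattern AAB; grouping by letter gives 2 tracks.
Track A: 39, 27, 15, 3, -9, -21, -33, -45, -57, -69 — arithmetic with common difference −12.
Track B: 1, 3, 9, 27, 81 — powers of 3.
Term 17 comes from track A (its 12th entry): -93.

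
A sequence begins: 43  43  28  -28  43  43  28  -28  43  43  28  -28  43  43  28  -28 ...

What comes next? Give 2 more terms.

Positions follow the repeating pattern AABB; grouping by letter gives 2 tracks.
Track A: 43, 43, 43, 43, 43, 43, 43, 43. The constant sequence 43.
Track B: 28, -28, 28, -28, 28, -28, 28, -28. Oscillating between 28 and -28.
Term 17 comes from track A (its 9th entry): 43.
Position 18 → track A, term 10 = 43.

43, 43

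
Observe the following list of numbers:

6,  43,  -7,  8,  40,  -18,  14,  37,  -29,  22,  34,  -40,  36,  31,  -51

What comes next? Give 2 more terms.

58, 28

Split by position mod 3 into 3 tracks.
Track A is 6, 8, 14, 22, 36, which is each term equals the sum of the previous two.
Track B is 43, 40, 37, 34, 31, which is arithmetic with common difference −3.
Track C is -7, -18, -29, -40, -51, which is subtracting 11 each time.
Position 16 → track A, term 6 = 58.
Term 17 comes from track B (its 6th entry): 28.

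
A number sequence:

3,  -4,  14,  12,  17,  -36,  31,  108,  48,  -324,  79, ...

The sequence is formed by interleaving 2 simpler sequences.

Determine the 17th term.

333

Odd-indexed and even-indexed terms follow separate rules.
Track A: 3, 14, 17, 31, 48, 79. A Fibonacci-like recurrence a_n = a_{n-1} + a_{n-2}.
Track B: -4, 12, -36, 108, -324. A geometric progression (common ratio -3).
Term 17 comes from track A (its 9th entry): 333.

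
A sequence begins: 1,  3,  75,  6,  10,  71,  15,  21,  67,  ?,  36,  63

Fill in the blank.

28

Reading positions in blocks of 3 reveals the pattern AAB — 2 tracks woven together.
Subsequence A: 1, 3, 6, 10, 15, 21, ?, 36 — triangular numbers starting at T_1.
Subsequence B: 75, 71, 67, 63 — arithmetic, step −4.
The gap is subsequence A's term 7; the rule gives 28.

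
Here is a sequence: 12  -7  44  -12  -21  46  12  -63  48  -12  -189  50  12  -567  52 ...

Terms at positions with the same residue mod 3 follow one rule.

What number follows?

-12

Read the sequence 3 terms at a time; column i is its own pattern.
Stream A: 12, -12, 12, -12, 12 (oscillating between 12 and -12).
Stream B: -7, -21, -63, -189, -567 (a geometric progression (common ratio 3)).
Stream C: 44, 46, 48, 50, 52 (adding 2 each time).
Position 16 falls in stream A as its term 6, giving -12.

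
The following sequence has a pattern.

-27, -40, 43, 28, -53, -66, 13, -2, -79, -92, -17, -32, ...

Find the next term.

-105

The slot pattern repeats as AABB (period 4), so there are 2 interleaved tracks.
Subsequence A is -27, -40, -53, -66, -79, -92, which is arithmetic, step −13.
Subsequence B is 43, 28, 13, -2, -17, -32, which is arithmetic, step −15.
Position 13 falls in subsequence A as its term 7, giving -105.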